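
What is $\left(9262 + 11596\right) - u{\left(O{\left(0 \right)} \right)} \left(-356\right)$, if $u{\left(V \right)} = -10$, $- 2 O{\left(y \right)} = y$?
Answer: $17298$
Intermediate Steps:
$O{\left(y \right)} = - \frac{y}{2}$
$\left(9262 + 11596\right) - u{\left(O{\left(0 \right)} \right)} \left(-356\right) = \left(9262 + 11596\right) - \left(-10\right) \left(-356\right) = 20858 - 3560 = 17298$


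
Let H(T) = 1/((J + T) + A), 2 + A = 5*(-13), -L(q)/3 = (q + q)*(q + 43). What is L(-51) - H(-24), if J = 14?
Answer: -188495/77 ≈ -2448.0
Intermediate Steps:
L(q) = -6*q*(43 + q) (L(q) = -3*(q + q)*(q + 43) = -3*2*q*(43 + q) = -6*q*(43 + q))
A = -67 (A = -2 + 5*(-13) = -2 - 65 = -67)
H(T) = 1/(-53 + T) (H(T) = 1/((14 + T) - 67) = 1/(-53 + T))
L(-51) - H(-24) = -6*(-51)*(43 - 51) - 1/(-53 - 24) = -6*(-51)*(-8) - 1/(-77) = -2448 - 1*(-1/77) = -2448 + 1/77 = -188495/77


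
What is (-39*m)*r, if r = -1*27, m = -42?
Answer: -44226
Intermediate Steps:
r = -27
(-39*m)*r = -39*(-42)*(-27) = 1638*(-27) = -44226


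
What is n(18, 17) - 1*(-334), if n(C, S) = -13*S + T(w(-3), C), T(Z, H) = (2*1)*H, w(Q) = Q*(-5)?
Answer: 149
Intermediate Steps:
w(Q) = -5*Q
T(Z, H) = 2*H
n(C, S) = -13*S + 2*C
n(18, 17) - 1*(-334) = (-13*17 + 2*18) - 1*(-334) = (-221 + 36) + 334 = -185 + 334 = 149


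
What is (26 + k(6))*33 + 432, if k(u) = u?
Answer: 1488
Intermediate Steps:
(26 + k(6))*33 + 432 = (26 + 6)*33 + 432 = 32*33 + 432 = 1056 + 432 = 1488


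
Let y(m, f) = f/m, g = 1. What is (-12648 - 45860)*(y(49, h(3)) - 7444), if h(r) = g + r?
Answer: 21340910016/49 ≈ 4.3553e+8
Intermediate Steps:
h(r) = 1 + r
(-12648 - 45860)*(y(49, h(3)) - 7444) = (-12648 - 45860)*((1 + 3)/49 - 7444) = -58508*(4*(1/49) - 7444) = -58508*(4/49 - 7444) = -58508*(-364752/49) = 21340910016/49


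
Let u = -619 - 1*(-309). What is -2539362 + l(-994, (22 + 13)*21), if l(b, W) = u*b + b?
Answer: -2232216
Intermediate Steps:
u = -310 (u = -619 + 309 = -310)
l(b, W) = -309*b (l(b, W) = -310*b + b = -309*b)
-2539362 + l(-994, (22 + 13)*21) = -2539362 - 309*(-994) = -2539362 + 307146 = -2232216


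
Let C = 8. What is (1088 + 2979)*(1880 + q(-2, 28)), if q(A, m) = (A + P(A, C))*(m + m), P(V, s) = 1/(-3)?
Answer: 21343616/3 ≈ 7.1145e+6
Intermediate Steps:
P(V, s) = -⅓ (P(V, s) = 1*(-⅓) = -⅓)
q(A, m) = 2*m*(-⅓ + A) (q(A, m) = (A - ⅓)*(m + m) = (-⅓ + A)*(2*m) = 2*m*(-⅓ + A))
(1088 + 2979)*(1880 + q(-2, 28)) = (1088 + 2979)*(1880 + (⅔)*28*(-1 + 3*(-2))) = 4067*(1880 + (⅔)*28*(-1 - 6)) = 4067*(1880 + (⅔)*28*(-7)) = 4067*(1880 - 392/3) = 4067*(5248/3) = 21343616/3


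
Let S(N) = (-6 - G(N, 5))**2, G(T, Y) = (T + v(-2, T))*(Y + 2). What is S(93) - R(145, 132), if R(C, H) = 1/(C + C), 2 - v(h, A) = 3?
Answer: 122524999/290 ≈ 4.2250e+5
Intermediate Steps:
v(h, A) = -1 (v(h, A) = 2 - 1*3 = 2 - 3 = -1)
G(T, Y) = (-1 + T)*(2 + Y) (G(T, Y) = (T - 1)*(Y + 2) = (-1 + T)*(2 + Y))
R(C, H) = 1/(2*C)
S(N) = (1 - 7*N)**2 (S(N) = (-6 - (-2 - 1*5 + 2*N + N*5))**2 = (-6 - (-2 - 5 + 2*N + 5*N))**2 = (-6 - (-7 + 7*N))**2 = (-6 + (7 - 7*N))**2 = (1 - 7*N)**2)
S(93) - R(145, 132) = (-1 + 7*93)**2 - 1/(2*145) = (-1 + 651)**2 - 1/(2*145) = 650**2 - 1*1/290 = 422500 - 1/290 = 122524999/290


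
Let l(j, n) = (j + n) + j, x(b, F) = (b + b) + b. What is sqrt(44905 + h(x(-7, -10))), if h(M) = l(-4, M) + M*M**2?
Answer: sqrt(35615) ≈ 188.72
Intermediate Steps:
x(b, F) = 3*b (x(b, F) = 2*b + b = 3*b)
l(j, n) = n + 2*j
h(M) = -8 + M + M**3 (h(M) = (M + 2*(-4)) + M*M**2 = (M - 8) + M**3 = (-8 + M) + M**3 = -8 + M + M**3)
sqrt(44905 + h(x(-7, -10))) = sqrt(44905 + (-8 + 3*(-7) + (3*(-7))**3)) = sqrt(44905 + (-8 - 21 + (-21)**3)) = sqrt(44905 + (-8 - 21 - 9261)) = sqrt(44905 - 9290) = sqrt(35615)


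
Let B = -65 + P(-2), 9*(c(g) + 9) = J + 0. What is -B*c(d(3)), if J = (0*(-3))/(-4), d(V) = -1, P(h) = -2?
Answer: -603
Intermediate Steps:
J = 0 (J = 0*(-1/4) = 0)
c(g) = -9 (c(g) = -9 + (0 + 0)/9 = -9 + (1/9)*0 = -9 + 0 = -9)
B = -67 (B = -65 - 2 = -67)
-B*c(d(3)) = -(-67)*(-9) = -1*603 = -603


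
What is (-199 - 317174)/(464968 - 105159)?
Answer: -317373/359809 ≈ -0.88206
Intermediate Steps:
(-199 - 317174)/(464968 - 105159) = -317373/359809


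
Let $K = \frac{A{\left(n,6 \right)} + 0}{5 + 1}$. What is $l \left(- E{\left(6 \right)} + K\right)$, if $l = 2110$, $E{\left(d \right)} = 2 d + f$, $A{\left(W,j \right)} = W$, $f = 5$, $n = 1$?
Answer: $- \frac{106555}{3} \approx -35518.0$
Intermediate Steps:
$E{\left(d \right)} = 5 + 2 d$ ($E{\left(d \right)} = 2 d + 5 = 5 + 2 d$)
$K = \frac{1}{6}$ ($K = \frac{1 + 0}{5 + 1} = 1 \cdot \frac{1}{6} = \frac{1}{6} \approx 0.16667$)
$l \left(- E{\left(6 \right)} + K\right) = 2110 \left(- (5 + 2 \cdot 6) + \frac{1}{6}\right) = 2110 \left(- (5 + 12) + \frac{1}{6}\right) = 2110 \left(\left(-1\right) 17 + \frac{1}{6}\right) = 2110 \left(-17 + \frac{1}{6}\right) = 2110 \left(- \frac{101}{6}\right) = - \frac{106555}{3}$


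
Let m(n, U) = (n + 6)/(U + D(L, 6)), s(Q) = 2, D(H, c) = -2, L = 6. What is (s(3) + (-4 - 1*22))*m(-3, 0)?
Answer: 36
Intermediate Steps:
m(n, U) = (6 + n)/(-2 + U) (m(n, U) = (n + 6)/(U - 2) = (6 + n)/(-2 + U))
(s(3) + (-4 - 1*22))*m(-3, 0) = (2 + (-4 - 1*22))*((6 - 3)/(-2 + 0)) = (2 + (-4 - 22))*(3/(-2)) = (2 - 26)*(-1/2*3) = -24*(-3/2) = 36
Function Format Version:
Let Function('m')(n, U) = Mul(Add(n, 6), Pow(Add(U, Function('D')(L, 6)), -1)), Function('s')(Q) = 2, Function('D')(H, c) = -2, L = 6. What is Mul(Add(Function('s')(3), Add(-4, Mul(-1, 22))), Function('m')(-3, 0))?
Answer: 36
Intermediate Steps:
Function('m')(n, U) = Mul(Pow(Add(-2, U), -1), Add(6, n)) (Function('m')(n, U) = Mul(Add(n, 6), Pow(Add(U, -2), -1)) = Mul(Add(6, n), Pow(Add(-2, U), -1)) = Mul(Pow(Add(-2, U), -1), Add(6, n)))
Mul(Add(Function('s')(3), Add(-4, Mul(-1, 22))), Function('m')(-3, 0)) = Mul(Add(2, Add(-4, Mul(-1, 22))), Mul(Pow(Add(-2, 0), -1), Add(6, -3))) = Mul(Add(2, Add(-4, -22)), Mul(Pow(-2, -1), 3)) = Mul(Add(2, -26), Mul(Rational(-1, 2), 3)) = Mul(-24, Rational(-3, 2)) = 36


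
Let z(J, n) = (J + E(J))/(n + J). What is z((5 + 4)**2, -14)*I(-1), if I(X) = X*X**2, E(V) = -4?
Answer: -77/67 ≈ -1.1493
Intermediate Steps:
z(J, n) = (-4 + J)/(J + n) (z(J, n) = (J - 4)/(n + J) = (-4 + J)/(J + n))
I(X) = X**3
z((5 + 4)**2, -14)*I(-1) = ((-4 + (5 + 4)**2)/((5 + 4)**2 - 14))*(-1)**3 = ((-4 + 9**2)/(9**2 - 14))*(-1) = ((-4 + 81)/(81 - 14))*(-1) = (77/67)*(-1) = -77/67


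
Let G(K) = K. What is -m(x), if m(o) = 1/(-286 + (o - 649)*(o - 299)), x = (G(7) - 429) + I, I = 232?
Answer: -1/409985 ≈ -2.4391e-6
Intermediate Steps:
x = -190 (x = (7 - 429) + 232 = -422 + 232 = -190)
m(o) = 1/(-286 + (-649 + o)*(-299 + o))
-m(x) = -1/(193765 + (-190)² - 948*(-190)) = -1/(193765 + 36100 + 180120) = -1/409985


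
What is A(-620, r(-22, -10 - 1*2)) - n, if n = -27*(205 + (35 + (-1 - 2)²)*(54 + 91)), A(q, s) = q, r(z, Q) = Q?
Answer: 177175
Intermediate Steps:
n = -177795 (n = -27*(205 + (35 + (-3)²)*145) = -27*(205 + (35 + 9)*145) = -27*(205 + 44*145) = -27*(205 + 6380) = -27*6585 = -177795)
A(-620, r(-22, -10 - 1*2)) - n = -620 - 1*(-177795) = -620 + 177795 = 177175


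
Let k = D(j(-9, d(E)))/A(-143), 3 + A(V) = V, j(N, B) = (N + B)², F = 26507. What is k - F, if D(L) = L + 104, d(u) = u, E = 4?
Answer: -3870151/146 ≈ -26508.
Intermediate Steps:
j(N, B) = (B + N)²
D(L) = 104 + L
A(V) = -3 + V
k = -129/146 (k = (104 + (4 - 9)²)/(-3 - 143) = (104 + (-5)²)/(-146) = (104 + 25)*(-1/146) = 129*(-1/146) = -129/146 ≈ -0.88356)
k - F = -129/146 - 1*26507 = -129/146 - 26507 = -3870151/146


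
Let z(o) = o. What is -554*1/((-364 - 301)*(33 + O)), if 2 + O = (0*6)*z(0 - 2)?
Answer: 554/20615 ≈ 0.026874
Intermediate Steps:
O = -2 (O = -2 + (0*6)*(0 - 2) = -2 + 0*(-2) = -2 + 0 = -2)
-554*1/((-364 - 301)*(33 + O)) = -554*1/((-364 - 301)*(33 - 2)) = -554/((-665*31)) = -554/(-20615) = -554*(-1/20615) = 554/20615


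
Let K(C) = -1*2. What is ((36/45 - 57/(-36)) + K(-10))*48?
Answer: 92/5 ≈ 18.400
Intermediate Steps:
K(C) = -2
((36/45 - 57/(-36)) + K(-10))*48 = ((36/45 - 57/(-36)) - 2)*48 = ((36*(1/45) - 57*(-1/36)) - 2)*48 = ((4/5 + 19/12) - 2)*48 = (143/60 - 2)*48 = (23/60)*48 = 92/5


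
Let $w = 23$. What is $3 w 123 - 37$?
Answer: $8450$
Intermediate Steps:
$3 w 123 - 37 = 3 \cdot 23 \cdot 123 - 37 = 69 \cdot 123 - 37 = 8487 - 37 = 8450$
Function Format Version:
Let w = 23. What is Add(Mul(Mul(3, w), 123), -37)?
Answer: 8450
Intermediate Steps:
Add(Mul(Mul(3, w), 123), -37) = Add(Mul(Mul(3, 23), 123), -37) = Add(Mul(69, 123), -37) = Add(8487, -37) = 8450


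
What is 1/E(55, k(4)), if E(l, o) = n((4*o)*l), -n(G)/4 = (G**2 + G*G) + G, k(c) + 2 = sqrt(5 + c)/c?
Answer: -1/603900 ≈ -1.6559e-6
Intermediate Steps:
k(c) = -2 + sqrt(5 + c)/c
n(G) = -8*G**2 - 4*G (n(G) = -4*((G**2 + G*G) + G) = -4*((G**2 + G**2) + G) = -4*(2*G**2 + G) = -4*(G + 2*G**2) = -8*G**2 - 4*G)
E(l, o) = -16*l*o*(1 + 8*l*o) (E(l, o) = -4*(4*o)*l*(1 + 2*((4*o)*l)) = -4*4*l*o*(1 + 2*(4*l*o)) = -4*4*l*o*(1 + 8*l*o) = -16*l*o*(1 + 8*l*o))
1/E(55, k(4)) = 1/(-16*55*(-2 + sqrt(5 + 4)/4)*(1 + 8*55*(-2 + sqrt(5 + 4)/4))) = 1/(-16*55*(-2 + sqrt(9)/4)*(1 + 8*55*(-2 + sqrt(9)/4))) = 1/(-16*55*(-2 + (1/4)*3)*(1 + 8*55*(-2 + (1/4)*3))) = 1/(-16*55*(-2 + 3/4)*(1 + 8*55*(-2 + 3/4))) = 1/(-16*55*(-5/4)*(1 + 8*55*(-5/4))) = 1/(-16*55*(-5/4)*(1 - 550)) = 1/(-16*55*(-5/4)*(-549)) = 1/(-603900) = -1/603900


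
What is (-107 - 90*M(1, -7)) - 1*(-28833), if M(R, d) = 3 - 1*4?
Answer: 28816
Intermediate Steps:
M(R, d) = -1 (M(R, d) = 3 - 4 = -1)
(-107 - 90*M(1, -7)) - 1*(-28833) = (-107 - 90*(-1)) - 1*(-28833) = (-107 + 90) + 28833 = -17 + 28833 = 28816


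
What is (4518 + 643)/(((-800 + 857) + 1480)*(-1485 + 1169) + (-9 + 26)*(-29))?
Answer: -5161/486185 ≈ -0.010615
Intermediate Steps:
(4518 + 643)/(((-800 + 857) + 1480)*(-1485 + 1169) + (-9 + 26)*(-29)) = 5161/((57 + 1480)*(-316) + 17*(-29)) = 5161/(1537*(-316) - 493) = 5161/(-485692 - 493) = 5161/(-486185) = 5161*(-1/486185) = -5161/486185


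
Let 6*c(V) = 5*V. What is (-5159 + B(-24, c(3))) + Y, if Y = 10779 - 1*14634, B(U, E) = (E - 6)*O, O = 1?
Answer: -18035/2 ≈ -9017.5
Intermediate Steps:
c(V) = 5*V/6 (c(V) = (5*V)/6 = 5*V/6)
B(U, E) = -6 + E (B(U, E) = (E - 6)*1 = (-6 + E)*1 = -6 + E)
Y = -3855 (Y = 10779 - 14634 = -3855)
(-5159 + B(-24, c(3))) + Y = (-5159 + (-6 + (⅚)*3)) - 3855 = (-5159 + (-6 + 5/2)) - 3855 = (-5159 - 7/2) - 3855 = -10325/2 - 3855 = -18035/2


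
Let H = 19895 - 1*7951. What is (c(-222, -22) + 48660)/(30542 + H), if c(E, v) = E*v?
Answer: 92/73 ≈ 1.2603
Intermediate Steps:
H = 11944 (H = 19895 - 7951 = 11944)
(c(-222, -22) + 48660)/(30542 + H) = (-222*(-22) + 48660)/(30542 + 11944) = (4884 + 48660)/42486 = 53544*(1/42486) = 92/73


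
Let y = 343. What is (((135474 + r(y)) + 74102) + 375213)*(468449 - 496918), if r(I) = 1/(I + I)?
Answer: -33296716165/2 ≈ -1.6648e+10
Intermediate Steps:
r(I) = 1/(2*I)
(((135474 + r(y)) + 74102) + 375213)*(468449 - 496918) = (((135474 + (½)/343) + 74102) + 375213)*(468449 - 496918) = (((135474 + (½)*(1/343)) + 74102) + 375213)*(-28469) = (((135474 + 1/686) + 74102) + 375213)*(-28469) = ((92935165/686 + 74102) + 375213)*(-28469) = (143769137/686 + 375213)*(-28469) = (401165255/686)*(-28469) = -33296716165/2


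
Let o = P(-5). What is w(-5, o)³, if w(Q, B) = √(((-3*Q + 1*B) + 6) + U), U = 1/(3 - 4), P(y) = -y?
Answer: 125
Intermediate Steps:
U = -1 (U = 1/(-1) = -1)
o = 5 (o = -1*(-5) = 5)
w(Q, B) = √(5 + B - 3*Q) (w(Q, B) = √(((-3*Q + 1*B) + 6) - 1) = √(((-3*Q + B) + 6) - 1) = √(((B - 3*Q) + 6) - 1) = √((6 + B - 3*Q) - 1) = √(5 + B - 3*Q))
w(-5, o)³ = (√(5 + 5 - 3*(-5)))³ = (√(5 + 5 + 15))³ = (√25)³ = 5³ = 125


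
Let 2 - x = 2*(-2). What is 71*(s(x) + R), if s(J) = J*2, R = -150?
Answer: -9798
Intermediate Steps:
x = 6 (x = 2 - 2*(-2) = 2 - 1*(-4) = 2 + 4 = 6)
s(J) = 2*J
71*(s(x) + R) = 71*(2*6 - 150) = 71*(12 - 150) = 71*(-138) = -9798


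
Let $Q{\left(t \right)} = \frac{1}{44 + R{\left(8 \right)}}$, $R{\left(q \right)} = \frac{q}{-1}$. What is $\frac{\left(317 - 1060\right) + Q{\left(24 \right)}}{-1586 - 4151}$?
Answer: $\frac{26747}{206532} \approx 0.12951$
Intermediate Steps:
$R{\left(q \right)} = - q$ ($R{\left(q \right)} = q \left(-1\right) = - q$)
$Q{\left(t \right)} = \frac{1}{36}$ ($Q{\left(t \right)} = \frac{1}{44 - 8} = \frac{1}{36}$)
$\frac{\left(317 - 1060\right) + Q{\left(24 \right)}}{-1586 - 4151} = \frac{\left(317 - 1060\right) + \frac{1}{36}}{-1586 - 4151} = \frac{-743 + \frac{1}{36}}{-5737} = \left(- \frac{26747}{36}\right) \left(- \frac{1}{5737}\right) = \frac{26747}{206532}$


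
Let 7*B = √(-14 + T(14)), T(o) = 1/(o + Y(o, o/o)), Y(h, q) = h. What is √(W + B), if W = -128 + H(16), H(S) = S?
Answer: √(-21952 + 2*I*√2737)/14 ≈ 0.025221 + 10.583*I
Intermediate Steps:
W = -112 (W = -128 + 16 = -112)
T(o) = 1/(2*o) (T(o) = 1/(o + o) = 1/(2*o))
B = I*√2737/98 (B = √(-14 + (½)/14)/7 = √(-14 + (½)*(1/14))/7 = √(-14 + 1/28)/7 = √(-391/28)/7 = (I*√2737/14)/7 = I*√2737/98 ≈ 0.53384*I)
√(W + B) = √(-112 + I*√2737/98)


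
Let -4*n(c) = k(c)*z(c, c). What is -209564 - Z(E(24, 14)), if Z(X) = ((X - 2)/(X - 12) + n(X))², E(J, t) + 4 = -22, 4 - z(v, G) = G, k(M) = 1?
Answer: -302676465/1444 ≈ -2.0961e+5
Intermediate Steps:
z(v, G) = 4 - G
n(c) = -1 + c/4 (n(c) = -(4 - c)/4 = -1 + c/4)
E(J, t) = -26 (E(J, t) = -4 - 22 = -26)
Z(X) = (-1 + X/4 + (-2 + X)/(-12 + X))² (Z(X) = ((X - 2)/(X - 12) + (-1 + X/4))² = ((-2 + X)/(-12 + X) + (-1 + X/4))² = (-1 + X/4 + (-2 + X)/(-12 + X))²)
-209564 - Z(E(24, 14)) = -209564 - (-40 - 1*(-26)² + 12*(-26))²/(16*(-12 - 26)²) = -209564 - (-40 - 1*676 - 312)²/(16*(-38)²) = -209564 - (-40 - 676 - 312)²/(16*1444) = -209564 - (-1028)²/(16*1444) = -209564 - 1056784/(16*1444) = -209564 - 1*66049/1444 = -209564 - 66049/1444 = -302676465/1444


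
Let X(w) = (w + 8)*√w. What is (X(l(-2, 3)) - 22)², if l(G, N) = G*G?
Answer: 4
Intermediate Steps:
l(G, N) = G²
X(w) = √w*(8 + w) (X(w) = (8 + w)*√w = √w*(8 + w))
(X(l(-2, 3)) - 22)² = (√((-2)²)*(8 + (-2)²) - 22)² = (√4*(8 + 4) - 22)² = (2*12 - 22)² = (24 - 22)² = 2² = 4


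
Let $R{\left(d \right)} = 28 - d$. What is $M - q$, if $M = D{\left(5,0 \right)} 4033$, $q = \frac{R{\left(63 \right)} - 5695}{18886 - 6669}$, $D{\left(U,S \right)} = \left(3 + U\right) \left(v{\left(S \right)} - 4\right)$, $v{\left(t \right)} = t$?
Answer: $- \frac{1576671422}{12217} \approx -1.2906 \cdot 10^{5}$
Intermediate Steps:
$D{\left(U,S \right)} = \left(-4 + S\right) \left(3 + U\right)$ ($D{\left(U,S \right)} = \left(3 + U\right) \left(S - 4\right) = \left(3 + U\right) \left(-4 + S\right) = \left(-4 + S\right) \left(3 + U\right)$)
$q = - \frac{5730}{12217}$ ($q = \frac{\left(28 - 63\right) - 5695}{18886 - 6669} = \frac{\left(28 - 63\right) - 5695}{12217} = \left(-35 - 5695\right) \frac{1}{12217} = \left(-5730\right) \frac{1}{12217} = - \frac{5730}{12217} \approx -0.46902$)
$M = -129056$ ($M = \left(-12 - 20 + 3 \cdot 0 + 0 \cdot 5\right) 4033 = \left(-12 - 20 + 0 + 0\right) 4033 = \left(-32\right) 4033 = -129056$)
$M - q = -129056 - - \frac{5730}{12217} = -129056 + \frac{5730}{12217} = - \frac{1576671422}{12217}$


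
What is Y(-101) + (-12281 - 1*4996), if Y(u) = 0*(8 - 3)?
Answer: -17277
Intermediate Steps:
Y(u) = 0 (Y(u) = 0*5 = 0)
Y(-101) + (-12281 - 1*4996) = 0 + (-12281 - 1*4996) = 0 + (-12281 - 4996) = 0 - 17277 = -17277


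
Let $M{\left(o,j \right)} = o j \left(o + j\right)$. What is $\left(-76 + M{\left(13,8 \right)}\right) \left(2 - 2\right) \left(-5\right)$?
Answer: $0$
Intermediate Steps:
$M{\left(o,j \right)} = j o \left(j + o\right)$
$\left(-76 + M{\left(13,8 \right)}\right) \left(2 - 2\right) \left(-5\right) = \left(-76 + 8 \cdot 13 \left(8 + 13\right)\right) \left(2 - 2\right) \left(-5\right) = \left(-76 + 8 \cdot 13 \cdot 21\right) 0 \left(-5\right) = \left(-76 + 2184\right) 0 = 2108 \cdot 0 = 0$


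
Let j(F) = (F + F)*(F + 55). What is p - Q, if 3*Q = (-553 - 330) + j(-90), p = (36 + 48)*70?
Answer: 12223/3 ≈ 4074.3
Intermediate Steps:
j(F) = 2*F*(55 + F) (j(F) = (2*F)*(55 + F) = 2*F*(55 + F))
p = 5880 (p = 84*70 = 5880)
Q = 5417/3 (Q = ((-553 - 330) + 2*(-90)*(55 - 90))/3 = (-883 + 2*(-90)*(-35))/3 = (-883 + 6300)/3 = (⅓)*5417 = 5417/3 ≈ 1805.7)
p - Q = 5880 - 1*5417/3 = 5880 - 5417/3 = 12223/3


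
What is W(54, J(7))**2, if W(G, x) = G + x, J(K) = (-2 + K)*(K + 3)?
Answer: 10816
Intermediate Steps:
J(K) = (-2 + K)*(3 + K)
W(54, J(7))**2 = (54 + (-6 + 7 + 7**2))**2 = (54 + (-6 + 7 + 49))**2 = (54 + 50)**2 = 104**2 = 10816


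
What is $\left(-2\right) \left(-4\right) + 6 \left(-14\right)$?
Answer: $-76$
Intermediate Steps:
$\left(-2\right) \left(-4\right) + 6 \left(-14\right) = 8 - 84 = -76$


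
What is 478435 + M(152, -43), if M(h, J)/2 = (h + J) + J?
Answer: 478567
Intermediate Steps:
M(h, J) = 2*h + 4*J (M(h, J) = 2*((h + J) + J) = 2*((J + h) + J) = 2*(h + 2*J) = 2*h + 4*J)
478435 + M(152, -43) = 478435 + (2*152 + 4*(-43)) = 478435 + (304 - 172) = 478435 + 132 = 478567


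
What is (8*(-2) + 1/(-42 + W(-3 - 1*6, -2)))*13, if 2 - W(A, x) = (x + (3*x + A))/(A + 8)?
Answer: -11869/57 ≈ -208.23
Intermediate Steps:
W(A, x) = 2 - (A + 4*x)/(8 + A) (W(A, x) = 2 - (x + (3*x + A))/(A + 8) = 2 - (x + (A + 3*x))/(8 + A) = 2 - (A + 4*x)/(8 + A))
(8*(-2) + 1/(-42 + W(-3 - 1*6, -2)))*13 = (8*(-2) + 1/(-42 + (16 + (-3 - 1*6) - 4*(-2))/(8 + (-3 - 1*6))))*13 = (-16 + 1/(-42 + (16 + (-3 - 6) + 8)/(8 + (-3 - 6))))*13 = (-16 + 1/(-42 + (16 - 9 + 8)/(8 - 9)))*13 = (-16 + 1/(-42 + 15/(-1)))*13 = (-16 + 1/(-42 - 1*15))*13 = (-16 + 1/(-42 - 15))*13 = (-16 + 1/(-57))*13 = (-16 - 1/57)*13 = -913/57*13 = -11869/57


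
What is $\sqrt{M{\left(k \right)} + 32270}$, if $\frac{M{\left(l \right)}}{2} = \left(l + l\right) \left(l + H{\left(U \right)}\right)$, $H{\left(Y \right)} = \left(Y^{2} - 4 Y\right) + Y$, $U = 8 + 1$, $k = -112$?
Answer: $\sqrt{58254} \approx 241.36$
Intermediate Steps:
$U = 9$
$H{\left(Y \right)} = Y^{2} - 3 Y$
$M{\left(l \right)} = 4 l \left(54 + l\right)$ ($M{\left(l \right)} = 2 \left(l + l\right) \left(l + 9 \left(-3 + 9\right)\right) = 2 \cdot 2 l \left(l + 9 \cdot 6\right) = 2 \cdot 2 l \left(l + 54\right) = 2 \cdot 2 l \left(54 + l\right) = 4 l \left(54 + l\right)$)
$\sqrt{M{\left(k \right)} + 32270} = \sqrt{4 \left(-112\right) \left(54 - 112\right) + 32270} = \sqrt{4 \left(-112\right) \left(-58\right) + 32270} = \sqrt{25984 + 32270} = \sqrt{58254}$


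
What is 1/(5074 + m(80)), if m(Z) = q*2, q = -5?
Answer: 1/5064 ≈ 0.00019747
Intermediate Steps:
m(Z) = -10 (m(Z) = -5*2 = -10)
1/(5074 + m(80)) = 1/(5074 - 10) = 1/5064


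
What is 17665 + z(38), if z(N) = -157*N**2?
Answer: -209043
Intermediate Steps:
17665 + z(38) = 17665 - 157*38**2 = 17665 - 157*1444 = 17665 - 226708 = -209043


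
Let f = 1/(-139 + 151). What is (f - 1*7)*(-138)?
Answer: 1909/2 ≈ 954.50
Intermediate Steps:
f = 1/12 ≈ 0.083333
(f - 1*7)*(-138) = (1/12 - 1*7)*(-138) = (1/12 - 7)*(-138) = -83/12*(-138) = 1909/2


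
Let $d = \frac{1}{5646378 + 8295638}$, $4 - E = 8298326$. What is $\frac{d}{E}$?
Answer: $- \frac{1}{115695338097152} \approx -8.6434 \cdot 10^{-15}$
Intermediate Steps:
$E = -8298322$ ($E = 4 - 8298326 = -8298322$)
$d = \frac{1}{13942016} \approx 7.1726 \cdot 10^{-8}$
$\frac{d}{E} = \frac{1}{13942016 \left(-8298322\right)} = \frac{1}{13942016} \left(- \frac{1}{8298322}\right) = - \frac{1}{115695338097152}$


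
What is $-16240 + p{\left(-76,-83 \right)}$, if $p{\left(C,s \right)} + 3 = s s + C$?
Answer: $-9430$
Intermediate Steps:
$p{\left(C,s \right)} = -3 + C + s^{2}$ ($p{\left(C,s \right)} = -3 + \left(s s + C\right) = -3 + \left(s^{2} + C\right) = -3 + \left(C + s^{2}\right) = -3 + C + s^{2}$)
$-16240 + p{\left(-76,-83 \right)} = -16240 - \left(79 - 6889\right) = -16240 - -6810 = -16240 + 6810 = -9430$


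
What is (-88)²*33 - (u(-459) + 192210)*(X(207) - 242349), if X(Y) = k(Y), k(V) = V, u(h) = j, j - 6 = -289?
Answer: 46473843186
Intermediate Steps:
j = -283 (j = 6 - 289 = -283)
u(h) = -283
X(Y) = Y
(-88)²*33 - (u(-459) + 192210)*(X(207) - 242349) = (-88)²*33 - (-283 + 192210)*(207 - 242349) = 7744*33 - 191927*(-242142) = 255552 - 1*(-46473587634) = 255552 + 46473587634 = 46473843186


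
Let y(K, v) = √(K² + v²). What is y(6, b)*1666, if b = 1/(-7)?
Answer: 238*√1765 ≈ 9998.8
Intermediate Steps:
b = -⅐ ≈ -0.14286
y(6, b)*1666 = √(6² + (-⅐)²)*1666 = √(36 + 1/49)*1666 = √(1765/49)*1666 = (√1765/7)*1666 = 238*√1765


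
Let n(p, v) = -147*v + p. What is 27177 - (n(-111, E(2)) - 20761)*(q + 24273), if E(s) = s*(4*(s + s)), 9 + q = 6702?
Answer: 792013593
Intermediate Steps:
q = 6693 (q = -9 + 6702 = 6693)
E(s) = 8*s² (E(s) = s*(4*(2*s)) = s*(8*s) = 8*s²)
n(p, v) = p - 147*v
27177 - (n(-111, E(2)) - 20761)*(q + 24273) = 27177 - ((-111 - 1176*2²) - 20761)*(6693 + 24273) = 27177 - ((-111 - 1176*4) - 20761)*30966 = 27177 - ((-111 - 147*32) - 20761)*30966 = 27177 - ((-111 - 4704) - 20761)*30966 = 27177 - (-4815 - 20761)*30966 = 27177 - (-25576)*30966 = 27177 - 1*(-791986416) = 27177 + 791986416 = 792013593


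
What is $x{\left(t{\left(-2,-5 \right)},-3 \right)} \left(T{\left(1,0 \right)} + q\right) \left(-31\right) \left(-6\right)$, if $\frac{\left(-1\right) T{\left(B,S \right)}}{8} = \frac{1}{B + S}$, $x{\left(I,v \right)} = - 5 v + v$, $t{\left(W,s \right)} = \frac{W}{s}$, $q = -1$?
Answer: $-20088$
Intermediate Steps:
$x{\left(I,v \right)} = - 4 v$
$T{\left(B,S \right)} = - \frac{8}{B + S}$
$x{\left(t{\left(-2,-5 \right)},-3 \right)} \left(T{\left(1,0 \right)} + q\right) \left(-31\right) \left(-6\right) = \left(-4\right) \left(-3\right) \left(- \frac{8}{1 + 0} - 1\right) \left(-31\right) \left(-6\right) = 12 \left(- \frac{8}{1} - 1\right) \left(-31\right) \left(-6\right) = 12 \left(\left(-8\right) 1 - 1\right) \left(-31\right) \left(-6\right) = 12 \left(-8 - 1\right) \left(-31\right) \left(-6\right) = 12 \left(-9\right) \left(-31\right) \left(-6\right) = \left(-108\right) \left(-31\right) \left(-6\right) = 3348 \left(-6\right) = -20088$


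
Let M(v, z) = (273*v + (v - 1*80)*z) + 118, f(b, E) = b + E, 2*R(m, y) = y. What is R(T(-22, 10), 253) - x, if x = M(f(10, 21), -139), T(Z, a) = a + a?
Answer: -30531/2 ≈ -15266.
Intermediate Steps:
T(Z, a) = 2*a
R(m, y) = y/2
f(b, E) = E + b
M(v, z) = 118 + 273*v + z*(-80 + v) (M(v, z) = (273*v + (v - 80)*z) + 118 = (273*v + (-80 + v)*z) + 118 = (273*v + z*(-80 + v)) + 118 = 118 + 273*v + z*(-80 + v))
x = 15392 (x = 118 - 80*(-139) + 273*(21 + 10) + (21 + 10)*(-139) = 118 + 11120 + 273*31 + 31*(-139) = 118 + 11120 + 8463 - 4309 = 15392)
R(T(-22, 10), 253) - x = (1/2)*253 - 1*15392 = 253/2 - 15392 = -30531/2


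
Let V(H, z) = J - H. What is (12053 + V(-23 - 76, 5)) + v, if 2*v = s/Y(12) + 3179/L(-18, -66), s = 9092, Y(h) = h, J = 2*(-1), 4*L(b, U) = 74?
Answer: 2800475/222 ≈ 12615.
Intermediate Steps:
L(b, U) = 37/2 (L(b, U) = (¼)*74 = 37/2)
J = -2
V(H, z) = -2 - H
v = 103175/222 (v = (9092/12 + 3179/(37/2))/2 = (9092*(1/12) + 3179*(2/37))/2 = (2273/3 + 6358/37)/2 = (½)*(103175/111) = 103175/222 ≈ 464.75)
(12053 + V(-23 - 76, 5)) + v = (12053 + (-2 - (-23 - 76))) + 103175/222 = (12053 + (-2 - 1*(-99))) + 103175/222 = (12053 + (-2 + 99)) + 103175/222 = (12053 + 97) + 103175/222 = 12150 + 103175/222 = 2800475/222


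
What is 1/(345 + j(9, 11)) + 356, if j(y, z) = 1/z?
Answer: 1351387/3796 ≈ 356.00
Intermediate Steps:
1/(345 + j(9, 11)) + 356 = 1/(345 + 1/11) + 356 = 1/(3796/11) + 356 = 11/3796 + 356 = 1351387/3796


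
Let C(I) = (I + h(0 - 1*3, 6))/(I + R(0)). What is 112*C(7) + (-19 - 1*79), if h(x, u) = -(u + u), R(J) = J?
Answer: -178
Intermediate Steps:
h(x, u) = -2*u
C(I) = (-12 + I)/I (C(I) = (I - 2*6)/(I + 0) = (I - 12)/I = (-12 + I)/I)
112*C(7) + (-19 - 1*79) = 112*((-12 + 7)/7) + (-19 - 1*79) = 112*((⅐)*(-5)) + (-19 - 79) = 112*(-5/7) - 98 = -80 - 98 = -178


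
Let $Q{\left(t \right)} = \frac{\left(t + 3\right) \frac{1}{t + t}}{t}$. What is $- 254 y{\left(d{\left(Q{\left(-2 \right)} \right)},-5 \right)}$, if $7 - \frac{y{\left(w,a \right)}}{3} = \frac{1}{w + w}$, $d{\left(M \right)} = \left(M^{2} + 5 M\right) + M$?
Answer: $- \frac{236982}{49} \approx -4836.4$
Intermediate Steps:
$Q{\left(t \right)} = \frac{3 + t}{2 t^{2}}$ ($Q{\left(t \right)} = \frac{\left(3 + t\right) \frac{1}{2 t}}{t} = \frac{\frac{1}{2} \frac{1}{t} \left(3 + t\right)}{t} = \frac{3 + t}{2 t^{2}}$)
$d{\left(M \right)} = M^{2} + 6 M$
$y{\left(w,a \right)} = 21 - \frac{3}{2 w}$ ($y{\left(w,a \right)} = 21 - \frac{3}{w + w} = 21 - \frac{3}{2 w}$)
$- 254 y{\left(d{\left(Q{\left(-2 \right)} \right)},-5 \right)} = - 254 \left(21 - \frac{3}{2 \frac{3 - 2}{2 \cdot 4} \left(6 + \frac{3 - 2}{2 \cdot 4}\right)}\right) = - 254 \left(21 - \frac{3}{2 \cdot \frac{1}{2} \cdot \frac{1}{4} \cdot 1 \left(6 + \frac{1}{2} \cdot \frac{1}{4} \cdot 1\right)}\right) = - 254 \left(21 - \frac{3}{2 \frac{6 + \frac{1}{8}}{8}}\right) = - 254 \left(21 - \frac{3}{2 \cdot \frac{1}{8} \cdot \frac{49}{8}}\right) = - 254 \left(21 - \frac{3}{2 \cdot \frac{49}{64}}\right) = - 254 \left(21 - \frac{96}{49}\right) = \left(-254\right) \frac{933}{49} = - \frac{236982}{49}$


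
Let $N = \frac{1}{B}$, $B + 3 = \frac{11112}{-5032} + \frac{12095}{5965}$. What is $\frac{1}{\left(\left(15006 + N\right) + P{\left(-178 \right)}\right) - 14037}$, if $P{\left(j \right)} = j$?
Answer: $\frac{2386717}{1887142750} \approx 0.0012647$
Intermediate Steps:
$B = - \frac{2386717}{750397}$ ($B = -3 + \left(\frac{11112}{-5032} + \frac{12095}{5965}\right) = -3 + \left(11112 \left(- \frac{1}{5032}\right) + 12095 \cdot \frac{1}{5965}\right) = -3 + \left(- \frac{1389}{629} + \frac{2419}{1193}\right) = -3 - \frac{135526}{750397} = - \frac{2386717}{750397} \approx -3.1806$)
$N = - \frac{750397}{2386717}$ ($N = \frac{1}{- \frac{2386717}{750397}} = - \frac{750397}{2386717} \approx -0.31441$)
$\frac{1}{\left(\left(15006 + N\right) + P{\left(-178 \right)}\right) - 14037} = \frac{1}{\left(\left(15006 - \frac{750397}{2386717}\right) - 178\right) - 14037} = \frac{1}{\left(\frac{35814324905}{2386717} - 178\right) - 14037} = \frac{1}{\frac{35389489279}{2386717} - 14037} = \frac{1}{\frac{1887142750}{2386717}} = \frac{2386717}{1887142750}$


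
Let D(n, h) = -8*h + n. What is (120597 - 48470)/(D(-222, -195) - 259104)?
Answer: -72127/257766 ≈ -0.27982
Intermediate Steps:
D(n, h) = n - 8*h
(120597 - 48470)/(D(-222, -195) - 259104) = (120597 - 48470)/((-222 - 8*(-195)) - 259104) = 72127/((-222 + 1560) - 259104) = 72127/(1338 - 259104) = 72127/(-257766) = 72127*(-1/257766) = -72127/257766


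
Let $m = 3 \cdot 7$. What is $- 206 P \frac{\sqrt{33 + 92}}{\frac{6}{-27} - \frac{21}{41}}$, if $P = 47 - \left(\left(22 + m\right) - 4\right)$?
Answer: $\frac{3040560 \sqrt{5}}{271} \approx 25088.0$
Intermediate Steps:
$m = 21$
$P = 8$ ($P = 47 - \left(\left(22 + 21\right) - 4\right) = 47 - \left(43 - 4\right) = 47 - 39 = 8$)
$- 206 P \frac{\sqrt{33 + 92}}{\frac{6}{-27} - \frac{21}{41}} = \left(-206\right) 8 \frac{\sqrt{33 + 92}}{\frac{6}{-27} - \frac{21}{41}} = - 1648 \frac{\sqrt{125}}{6 \left(- \frac{1}{27}\right) - \frac{21}{41}} = - 1648 \frac{5 \sqrt{5}}{- \frac{2}{9} - \frac{21}{41}} = - 1648 \frac{5 \sqrt{5}}{- \frac{271}{369}} = - 1648 \cdot 5 \sqrt{5} \left(- \frac{369}{271}\right) = - 1648 \left(- \frac{1845 \sqrt{5}}{271}\right) = \frac{3040560 \sqrt{5}}{271}$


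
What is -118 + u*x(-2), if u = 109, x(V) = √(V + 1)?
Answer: -118 + 109*I ≈ -118.0 + 109.0*I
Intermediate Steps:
x(V) = √(1 + V)
-118 + u*x(-2) = -118 + 109*√(1 - 2) = -118 + 109*√(-1) = -118 + 109*I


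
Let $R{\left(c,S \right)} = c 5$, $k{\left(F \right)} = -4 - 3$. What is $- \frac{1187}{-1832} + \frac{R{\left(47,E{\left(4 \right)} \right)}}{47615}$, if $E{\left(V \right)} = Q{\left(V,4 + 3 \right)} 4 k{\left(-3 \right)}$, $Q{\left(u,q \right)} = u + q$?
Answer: $\frac{11389905}{17446136} \approx 0.65286$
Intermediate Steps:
$k{\left(F \right)} = -7$ ($k{\left(F \right)} = -4 - 3 = -7$)
$Q{\left(u,q \right)} = q + u$
$E{\left(V \right)} = -196 - 28 V$ ($E{\left(V \right)} = \left(\left(4 + 3\right) + V\right) 4 \left(-7\right) = \left(7 + V\right) 4 \left(-7\right) = \left(28 + 4 V\right) \left(-7\right) = -196 - 28 V$)
$R{\left(c,S \right)} = 5 c$
$- \frac{1187}{-1832} + \frac{R{\left(47,E{\left(4 \right)} \right)}}{47615} = - \frac{1187}{-1832} + \frac{5 \cdot 47}{47615} = \left(-1187\right) \left(- \frac{1}{1832}\right) + 235 \cdot \frac{1}{47615} = \frac{1187}{1832} + \frac{47}{9523} = \frac{11389905}{17446136}$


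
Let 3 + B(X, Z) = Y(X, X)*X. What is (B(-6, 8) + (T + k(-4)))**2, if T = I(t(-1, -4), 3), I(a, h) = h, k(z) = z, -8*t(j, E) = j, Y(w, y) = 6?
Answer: 1600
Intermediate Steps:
t(j, E) = -j/8
T = 3
B(X, Z) = -3 + 6*X
(B(-6, 8) + (T + k(-4)))**2 = ((-3 + 6*(-6)) + (3 - 4))**2 = ((-3 - 36) - 1)**2 = (-39 - 1)**2 = (-40)**2 = 1600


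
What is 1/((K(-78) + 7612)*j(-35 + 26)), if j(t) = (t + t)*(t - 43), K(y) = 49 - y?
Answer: 1/7243704 ≈ 1.3805e-7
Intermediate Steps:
j(t) = 2*t*(-43 + t) (j(t) = (2*t)*(-43 + t) = 2*t*(-43 + t))
1/((K(-78) + 7612)*j(-35 + 26)) = 1/(((49 - 1*(-78)) + 7612)*((2*(-35 + 26)*(-43 + (-35 + 26))))) = 1/(((49 + 78) + 7612)*((2*(-9)*(-43 - 9)))) = 1/((127 + 7612)*((2*(-9)*(-52)))) = 1/(7739*936) = (1/7739)*(1/936) = 1/7243704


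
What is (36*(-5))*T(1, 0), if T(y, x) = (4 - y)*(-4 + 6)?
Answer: -1080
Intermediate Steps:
T(y, x) = 8 - 2*y (T(y, x) = (4 - y)*2 = 8 - 2*y)
(36*(-5))*T(1, 0) = (36*(-5))*(8 - 2*1) = -180*(8 - 2) = -180*6 = -1080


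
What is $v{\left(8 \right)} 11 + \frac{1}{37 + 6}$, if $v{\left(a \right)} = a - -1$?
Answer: $\frac{4258}{43} \approx 99.023$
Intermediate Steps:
$v{\left(a \right)} = 1 + a$ ($v{\left(a \right)} = a + 1 = 1 + a$)
$v{\left(8 \right)} 11 + \frac{1}{37 + 6} = \left(1 + 8\right) 11 + \frac{1}{37 + 6} = 9 \cdot 11 + \frac{1}{43} = 99 + \frac{1}{43} = \frac{4258}{43}$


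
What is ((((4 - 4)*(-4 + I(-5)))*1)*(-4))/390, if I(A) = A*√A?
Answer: 0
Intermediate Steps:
I(A) = A^(3/2)
((((4 - 4)*(-4 + I(-5)))*1)*(-4))/390 = ((((4 - 4)*(-4 + (-5)^(3/2)))*1)*(-4))/390 = (((0*(-4 - 5*I*√5))*1)*(-4))*(1/390) = ((0*1)*(-4))*(1/390) = (0*(-4))*(1/390) = 0*(1/390) = 0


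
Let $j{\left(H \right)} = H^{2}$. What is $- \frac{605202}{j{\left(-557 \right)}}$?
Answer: $- \frac{605202}{310249} \approx -1.9507$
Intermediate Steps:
$- \frac{605202}{j{\left(-557 \right)}} = - \frac{605202}{\left(-557\right)^{2}} = - \frac{605202}{310249}$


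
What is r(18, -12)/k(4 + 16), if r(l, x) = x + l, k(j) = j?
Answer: 3/10 ≈ 0.30000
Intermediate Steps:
r(l, x) = l + x
r(18, -12)/k(4 + 16) = (18 - 12)/(4 + 16) = 6/20 = 6*(1/20) = 3/10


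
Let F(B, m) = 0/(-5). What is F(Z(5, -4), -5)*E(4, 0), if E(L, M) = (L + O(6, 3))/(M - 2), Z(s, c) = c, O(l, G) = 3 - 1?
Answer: 0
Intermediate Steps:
O(l, G) = 2
E(L, M) = (2 + L)/(-2 + M) (E(L, M) = (L + 2)/(M - 2) = (2 + L)/(-2 + M))
F(B, m) = 0 (F(B, m) = 0*(-⅕) = 0)
F(Z(5, -4), -5)*E(4, 0) = 0*((2 + 4)/(-2 + 0)) = 0*(6/(-2)) = 0*(-½*6) = 0*(-3) = 0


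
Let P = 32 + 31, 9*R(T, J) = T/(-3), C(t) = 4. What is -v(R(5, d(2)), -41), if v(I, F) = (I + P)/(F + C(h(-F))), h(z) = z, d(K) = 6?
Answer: 1696/999 ≈ 1.6977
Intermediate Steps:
R(T, J) = -T/27 (R(T, J) = (T/(-3))/9 = (T*(-⅓))/9 = (-T/3)/9 = -T/27)
P = 63
v(I, F) = (63 + I)/(4 + F) (v(I, F) = (I + 63)/(F + 4) = (63 + I)/(4 + F))
-v(R(5, d(2)), -41) = -(63 - 1/27*5)/(4 - 41) = -(63 - 5/27)/(-37) = -(-1)*1696/(37*27) = -1*(-1696/999) = 1696/999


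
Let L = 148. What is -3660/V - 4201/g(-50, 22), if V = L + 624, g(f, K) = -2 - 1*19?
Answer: 791578/4053 ≈ 195.31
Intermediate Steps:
g(f, K) = -21 (g(f, K) = -2 - 19 = -21)
V = 772 (V = 148 + 624 = 772)
-3660/V - 4201/g(-50, 22) = -3660/772 - 4201/(-21) = -3660*1/772 - 4201*(-1/21) = -915/193 + 4201/21 = 791578/4053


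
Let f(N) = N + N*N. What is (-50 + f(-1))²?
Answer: 2500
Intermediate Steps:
f(N) = N + N²
(-50 + f(-1))² = (-50 - (1 - 1))² = (-50 - 1*0)² = (-50 + 0)² = (-50)² = 2500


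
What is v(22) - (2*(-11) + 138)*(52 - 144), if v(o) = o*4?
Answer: 10760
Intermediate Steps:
v(o) = 4*o
v(22) - (2*(-11) + 138)*(52 - 144) = 4*22 - (2*(-11) + 138)*(52 - 144) = 88 - (-22 + 138)*(-92) = 88 - 116*(-92) = 88 - 1*(-10672) = 88 + 10672 = 10760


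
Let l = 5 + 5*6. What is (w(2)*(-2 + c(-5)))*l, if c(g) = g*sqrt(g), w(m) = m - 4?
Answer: 140 + 350*I*sqrt(5) ≈ 140.0 + 782.62*I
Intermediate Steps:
w(m) = -4 + m
c(g) = g**(3/2)
l = 35 (l = 5 + 30 = 35)
(w(2)*(-2 + c(-5)))*l = ((-4 + 2)*(-2 + (-5)**(3/2)))*35 = -2*(-2 - 5*I*sqrt(5))*35 = (4 + 10*I*sqrt(5))*35 = 140 + 350*I*sqrt(5)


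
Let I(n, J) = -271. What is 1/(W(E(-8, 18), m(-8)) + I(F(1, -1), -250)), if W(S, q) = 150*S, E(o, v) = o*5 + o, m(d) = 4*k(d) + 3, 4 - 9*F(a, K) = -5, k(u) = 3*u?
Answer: -1/7471 ≈ -0.00013385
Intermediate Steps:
F(a, K) = 1 (F(a, K) = 4/9 - ⅑*(-5) = 4/9 + 5/9 = 1)
m(d) = 3 + 12*d (m(d) = 4*(3*d) + 3 = 12*d + 3 = 3 + 12*d)
E(o, v) = 6*o (E(o, v) = 5*o + o = 6*o)
1/(W(E(-8, 18), m(-8)) + I(F(1, -1), -250)) = 1/(150*(6*(-8)) - 271) = 1/(150*(-48) - 271) = 1/(-7200 - 271) = 1/(-7471) = -1/7471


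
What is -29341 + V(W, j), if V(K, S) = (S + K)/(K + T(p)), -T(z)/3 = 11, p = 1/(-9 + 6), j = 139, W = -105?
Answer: -2024546/69 ≈ -29341.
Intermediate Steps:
p = -⅓ (p = 1/(-3) = -⅓ ≈ -0.33333)
T(z) = -33 (T(z) = -3*11 = -33)
V(K, S) = (K + S)/(-33 + K) (V(K, S) = (S + K)/(K - 33) = (K + S)/(-33 + K))
-29341 + V(W, j) = -29341 + (-105 + 139)/(-33 - 105) = -29341 + 34/(-138) = -29341 - 1/138*34 = -29341 - 17/69 = -2024546/69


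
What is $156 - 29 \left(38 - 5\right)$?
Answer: $-801$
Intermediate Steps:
$156 - 29 \left(38 - 5\right) = 156 - 957 = -801$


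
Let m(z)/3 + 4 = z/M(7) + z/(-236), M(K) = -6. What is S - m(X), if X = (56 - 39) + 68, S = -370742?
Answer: -87481995/236 ≈ -3.7069e+5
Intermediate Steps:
X = 85 (X = 17 + 68 = 85)
m(z) = -12 - 121*z/236 (m(z) = -12 + 3*(z/(-6) + z/(-236)) = -12 + 3*(z*(-⅙) + z*(-1/236)) = -12 + 3*(-z/6 - z/236) = -12 + 3*(-121*z/708) = -12 - 121*z/236)
S - m(X) = -370742 - (-12 - 121/236*85) = -370742 - (-12 - 10285/236) = -370742 - 1*(-13117/236) = -370742 + 13117/236 = -87481995/236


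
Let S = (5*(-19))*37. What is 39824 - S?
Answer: 43339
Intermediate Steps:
S = -3515 (S = -95*37 = -3515)
39824 - S = 39824 - 1*(-3515) = 39824 + 3515 = 43339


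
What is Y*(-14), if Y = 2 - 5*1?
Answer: 42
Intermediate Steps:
Y = -3 (Y = 2 - 5 = -3)
Y*(-14) = -3*(-14) = 42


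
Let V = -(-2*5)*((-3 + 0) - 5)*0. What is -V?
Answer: 0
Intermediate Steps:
V = 0 (V = -(-10*(-3 - 5))*0 = -(-10*(-8))*0 = -80*0 = -1*0 = 0)
-V = -1*0 = 0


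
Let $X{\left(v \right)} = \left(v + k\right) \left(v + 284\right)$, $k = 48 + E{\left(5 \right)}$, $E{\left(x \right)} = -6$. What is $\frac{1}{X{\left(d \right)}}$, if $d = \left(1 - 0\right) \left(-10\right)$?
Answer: $\frac{1}{8768} \approx 0.00011405$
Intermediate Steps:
$k = 42$ ($k = 48 - 6 = 42$)
$d = -10$ ($d = \left(1 + 0\right) \left(-10\right) = 1 \left(-10\right) = -10$)
$X{\left(v \right)} = \left(42 + v\right) \left(284 + v\right)$ ($X{\left(v \right)} = \left(v + 42\right) \left(v + 284\right) = \left(42 + v\right) \left(284 + v\right)$)
$\frac{1}{X{\left(d \right)}} = \frac{1}{11928 + \left(-10\right)^{2} + 326 \left(-10\right)} = \frac{1}{11928 + 100 - 3260} = \frac{1}{8768}$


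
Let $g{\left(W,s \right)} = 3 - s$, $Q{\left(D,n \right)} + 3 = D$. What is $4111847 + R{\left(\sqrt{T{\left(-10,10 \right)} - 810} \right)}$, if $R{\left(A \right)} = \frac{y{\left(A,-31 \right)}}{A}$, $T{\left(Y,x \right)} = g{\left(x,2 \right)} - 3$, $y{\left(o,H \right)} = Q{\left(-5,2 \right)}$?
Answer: $4111847 + \frac{4 i \sqrt{203}}{203} \approx 4.1118 \cdot 10^{6} + 0.28075 i$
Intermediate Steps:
$Q{\left(D,n \right)} = -3 + D$
$y{\left(o,H \right)} = -8$ ($y{\left(o,H \right)} = -3 - 5 = -8$)
$T{\left(Y,x \right)} = -2$ ($T{\left(Y,x \right)} = \left(3 - 2\right) - 3 = 1 - 3 = -2$)
$R{\left(A \right)} = - \frac{8}{A}$
$4111847 + R{\left(\sqrt{T{\left(-10,10 \right)} - 810} \right)} = 4111847 - \frac{8}{\sqrt{-2 - 810}} = 4111847 - \frac{8}{\sqrt{-812}} = 4111847 - \frac{8}{2 i \sqrt{203}} = 4111847 - 8 \left(- \frac{i \sqrt{203}}{406}\right) = 4111847 + \frac{4 i \sqrt{203}}{203}$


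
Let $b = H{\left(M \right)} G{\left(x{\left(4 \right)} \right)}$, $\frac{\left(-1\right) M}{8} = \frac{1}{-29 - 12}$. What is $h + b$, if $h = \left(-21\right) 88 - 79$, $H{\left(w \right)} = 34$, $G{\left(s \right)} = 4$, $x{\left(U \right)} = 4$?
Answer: $-1791$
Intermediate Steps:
$M = \frac{8}{41}$ ($M = - \frac{8}{-29 - 12} = - \frac{8}{-41} = \left(-8\right) \left(- \frac{1}{41}\right) = \frac{8}{41} \approx 0.19512$)
$b = 136$ ($b = 34 \cdot 4 = 136$)
$h = -1927$ ($h = -1848 - 79 = -1927$)
$h + b = -1927 + 136 = -1791$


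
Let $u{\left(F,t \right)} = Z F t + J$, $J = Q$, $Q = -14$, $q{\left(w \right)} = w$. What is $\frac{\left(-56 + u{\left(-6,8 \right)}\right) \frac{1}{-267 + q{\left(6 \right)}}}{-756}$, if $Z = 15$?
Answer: $- \frac{395}{98658} \approx -0.0040037$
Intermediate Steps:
$J = -14$
$u{\left(F,t \right)} = -14 + 15 F t$ ($u{\left(F,t \right)} = 15 F t - 14 = -14 + 15 F t$)
$\frac{\left(-56 + u{\left(-6,8 \right)}\right) \frac{1}{-267 + q{\left(6 \right)}}}{-756} = \frac{\left(-56 + \left(-14 + 15 \left(-6\right) 8\right)\right) \frac{1}{-267 + 6}}{-756} = \frac{-56 - 734}{-261} \left(- \frac{1}{756}\right) = \left(-56 - 734\right) \left(- \frac{1}{261}\right) \left(- \frac{1}{756}\right) = \left(-790\right) \left(- \frac{1}{261}\right) \left(- \frac{1}{756}\right) = \frac{790}{261} \left(- \frac{1}{756}\right) = - \frac{395}{98658}$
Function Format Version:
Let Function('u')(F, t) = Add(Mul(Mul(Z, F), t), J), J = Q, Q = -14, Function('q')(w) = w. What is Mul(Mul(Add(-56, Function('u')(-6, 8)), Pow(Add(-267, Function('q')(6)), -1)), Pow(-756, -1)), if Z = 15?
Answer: Rational(-395, 98658) ≈ -0.0040037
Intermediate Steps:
J = -14
Function('u')(F, t) = Add(-14, Mul(15, F, t)) (Function('u')(F, t) = Add(Mul(Mul(15, F), t), -14) = Add(Mul(15, F, t), -14) = Add(-14, Mul(15, F, t)))
Mul(Mul(Add(-56, Function('u')(-6, 8)), Pow(Add(-267, Function('q')(6)), -1)), Pow(-756, -1)) = Mul(Mul(Add(-56, Add(-14, Mul(15, -6, 8))), Pow(Add(-267, 6), -1)), Pow(-756, -1)) = Mul(Mul(Add(-56, Add(-14, -720)), Pow(-261, -1)), Rational(-1, 756)) = Mul(Mul(Add(-56, -734), Rational(-1, 261)), Rational(-1, 756)) = Mul(Mul(-790, Rational(-1, 261)), Rational(-1, 756)) = Mul(Rational(790, 261), Rational(-1, 756)) = Rational(-395, 98658)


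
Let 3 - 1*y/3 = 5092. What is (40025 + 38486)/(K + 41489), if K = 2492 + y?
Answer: 78511/28714 ≈ 2.7342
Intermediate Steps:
y = -15267 (y = 9 - 3*5092 = 9 - 15276 = -15267)
K = -12775 (K = 2492 - 15267 = -12775)
(40025 + 38486)/(K + 41489) = (40025 + 38486)/(-12775 + 41489) = 78511/28714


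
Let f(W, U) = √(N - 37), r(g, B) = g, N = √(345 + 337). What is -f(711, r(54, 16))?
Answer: -I*√(37 - √682) ≈ -3.2992*I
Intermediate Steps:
N = √682 ≈ 26.115
f(W, U) = √(-37 + √682) (f(W, U) = √(√682 - 37) = √(-37 + √682))
-f(711, r(54, 16)) = -√(-37 + √682)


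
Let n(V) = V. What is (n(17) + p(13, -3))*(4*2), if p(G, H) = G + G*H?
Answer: -72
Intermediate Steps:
(n(17) + p(13, -3))*(4*2) = (17 + 13*(1 - 3))*(4*2) = (17 + 13*(-2))*8 = (17 - 26)*8 = -9*8 = -72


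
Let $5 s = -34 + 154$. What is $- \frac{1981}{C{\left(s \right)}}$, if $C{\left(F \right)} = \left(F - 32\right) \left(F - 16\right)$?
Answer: $\frac{1981}{64} \approx 30.953$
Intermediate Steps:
$s = 24$ ($s = \frac{-34 + 154}{5} = \frac{1}{5} \cdot 120 = 24$)
$C{\left(F \right)} = \left(-32 + F\right) \left(-16 + F\right)$
$- \frac{1981}{C{\left(s \right)}} = - \frac{1981}{512 + 24^{2} - 1152} = - \frac{1981}{512 + 576 - 1152} = - \frac{1981}{-64} = \left(-1981\right) \left(- \frac{1}{64}\right) = \frac{1981}{64}$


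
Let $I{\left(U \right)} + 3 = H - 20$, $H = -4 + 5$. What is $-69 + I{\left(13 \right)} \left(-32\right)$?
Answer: $635$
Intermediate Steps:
$H = 1$
$I{\left(U \right)} = -22$ ($I{\left(U \right)} = -3 + \left(1 - 20\right) = -3 - 19 = -22$)
$-69 + I{\left(13 \right)} \left(-32\right) = -69 - -704 = -69 + 704 = 635$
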